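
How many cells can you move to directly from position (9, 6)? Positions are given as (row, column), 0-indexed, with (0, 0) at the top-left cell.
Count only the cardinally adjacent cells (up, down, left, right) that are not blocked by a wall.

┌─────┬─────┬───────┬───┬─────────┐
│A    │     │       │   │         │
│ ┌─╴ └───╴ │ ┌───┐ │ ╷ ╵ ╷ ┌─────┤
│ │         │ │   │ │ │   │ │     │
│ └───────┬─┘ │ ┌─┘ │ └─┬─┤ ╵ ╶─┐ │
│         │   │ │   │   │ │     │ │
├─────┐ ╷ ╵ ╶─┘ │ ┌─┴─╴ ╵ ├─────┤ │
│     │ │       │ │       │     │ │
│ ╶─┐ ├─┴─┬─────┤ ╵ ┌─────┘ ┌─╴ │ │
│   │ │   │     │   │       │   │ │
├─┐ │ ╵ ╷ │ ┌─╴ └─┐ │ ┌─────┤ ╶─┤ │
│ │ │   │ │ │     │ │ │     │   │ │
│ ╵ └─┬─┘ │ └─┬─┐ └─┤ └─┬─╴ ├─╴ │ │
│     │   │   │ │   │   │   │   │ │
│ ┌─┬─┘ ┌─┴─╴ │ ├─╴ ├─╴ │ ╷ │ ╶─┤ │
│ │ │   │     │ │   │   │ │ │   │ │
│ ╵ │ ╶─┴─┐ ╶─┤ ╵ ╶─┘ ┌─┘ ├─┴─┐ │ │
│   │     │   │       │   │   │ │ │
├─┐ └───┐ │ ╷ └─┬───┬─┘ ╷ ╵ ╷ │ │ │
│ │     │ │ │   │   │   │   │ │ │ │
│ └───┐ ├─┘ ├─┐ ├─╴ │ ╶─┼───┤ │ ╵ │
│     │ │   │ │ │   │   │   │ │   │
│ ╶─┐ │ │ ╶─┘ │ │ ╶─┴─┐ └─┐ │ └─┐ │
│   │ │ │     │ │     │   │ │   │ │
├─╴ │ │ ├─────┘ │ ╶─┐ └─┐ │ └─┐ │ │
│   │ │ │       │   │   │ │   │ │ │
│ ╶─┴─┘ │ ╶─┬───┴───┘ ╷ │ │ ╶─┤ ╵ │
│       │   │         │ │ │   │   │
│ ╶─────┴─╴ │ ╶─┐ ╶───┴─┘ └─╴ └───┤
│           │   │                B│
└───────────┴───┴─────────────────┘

Checking passable neighbors of (9, 6):
Neighbors: (8, 6), (9, 7)
Count: 2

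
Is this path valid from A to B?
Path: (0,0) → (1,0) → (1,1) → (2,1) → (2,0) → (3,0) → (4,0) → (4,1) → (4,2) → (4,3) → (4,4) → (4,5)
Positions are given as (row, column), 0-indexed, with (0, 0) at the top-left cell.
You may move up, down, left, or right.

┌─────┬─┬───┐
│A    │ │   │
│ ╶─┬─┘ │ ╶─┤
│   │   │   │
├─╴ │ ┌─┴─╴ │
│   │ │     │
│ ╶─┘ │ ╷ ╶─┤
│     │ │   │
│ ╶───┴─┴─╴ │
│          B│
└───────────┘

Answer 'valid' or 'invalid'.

Checking path validity:
Result: All consecutive moves are passable.

valid

Correct solution:

┌─────┬─┬───┐
│A    │ │   │
│ ╶─┬─┘ │ ╶─┤
│↳ ↓│   │   │
├─╴ │ ┌─┴─╴ │
│↓ ↲│ │     │
│ ╶─┘ │ ╷ ╶─┤
│↓    │ │   │
│ ╶───┴─┴─╴ │
│↳ → → → → B│
└───────────┘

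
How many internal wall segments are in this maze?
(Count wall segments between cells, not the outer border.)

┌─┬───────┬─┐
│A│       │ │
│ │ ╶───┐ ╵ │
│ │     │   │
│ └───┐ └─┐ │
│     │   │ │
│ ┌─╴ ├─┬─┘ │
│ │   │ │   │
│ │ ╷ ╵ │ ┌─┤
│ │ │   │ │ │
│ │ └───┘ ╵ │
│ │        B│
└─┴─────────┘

Counting internal wall segments:
Total internal walls: 25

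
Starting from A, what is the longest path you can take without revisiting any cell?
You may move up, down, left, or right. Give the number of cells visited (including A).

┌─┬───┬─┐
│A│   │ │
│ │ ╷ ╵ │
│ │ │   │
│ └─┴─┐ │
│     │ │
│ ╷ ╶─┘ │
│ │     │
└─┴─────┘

Finding longest simple path using DFS:
Start: (0, 0)
Longest path visits 13 cells
Path: A → down → down → right → down → right → right → up → up → left → up → left → down

Solution:

┌─┬───┬─┐
│A│↓ ↰│ │
│ │ ╷ ╵ │
│↓│B│↑ ↰│
│ └─┴─┐ │
│↳ ↓  │↑│
│ ╷ ╶─┘ │
│ │↳ → ↑│
└─┴─────┘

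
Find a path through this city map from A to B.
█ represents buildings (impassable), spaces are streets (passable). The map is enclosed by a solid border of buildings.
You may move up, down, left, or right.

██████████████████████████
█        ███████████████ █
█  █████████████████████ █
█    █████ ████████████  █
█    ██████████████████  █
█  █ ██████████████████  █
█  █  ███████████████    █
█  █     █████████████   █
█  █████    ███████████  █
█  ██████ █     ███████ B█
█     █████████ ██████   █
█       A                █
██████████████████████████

Finding the shortest path from A to B:
Movement: cardinal only
Path length: 18 steps
Directions: right → right → right → right → right → right → right → right → right → right → right → right → right → right → up → right → up → right

Solution:

██████████████████████████
█        ███████████████ █
█  █████████████████████ █
█    █████ ████████████  █
█    ██████████████████  █
█  █ ██████████████████  █
█  █  ███████████████    █
█  █     █████████████   █
█  █████    ███████████  █
█  ██████ █     ███████↱B█
█     █████████ ██████↱↑ █
█       A→→→→→→→→→→→→→↑  █
██████████████████████████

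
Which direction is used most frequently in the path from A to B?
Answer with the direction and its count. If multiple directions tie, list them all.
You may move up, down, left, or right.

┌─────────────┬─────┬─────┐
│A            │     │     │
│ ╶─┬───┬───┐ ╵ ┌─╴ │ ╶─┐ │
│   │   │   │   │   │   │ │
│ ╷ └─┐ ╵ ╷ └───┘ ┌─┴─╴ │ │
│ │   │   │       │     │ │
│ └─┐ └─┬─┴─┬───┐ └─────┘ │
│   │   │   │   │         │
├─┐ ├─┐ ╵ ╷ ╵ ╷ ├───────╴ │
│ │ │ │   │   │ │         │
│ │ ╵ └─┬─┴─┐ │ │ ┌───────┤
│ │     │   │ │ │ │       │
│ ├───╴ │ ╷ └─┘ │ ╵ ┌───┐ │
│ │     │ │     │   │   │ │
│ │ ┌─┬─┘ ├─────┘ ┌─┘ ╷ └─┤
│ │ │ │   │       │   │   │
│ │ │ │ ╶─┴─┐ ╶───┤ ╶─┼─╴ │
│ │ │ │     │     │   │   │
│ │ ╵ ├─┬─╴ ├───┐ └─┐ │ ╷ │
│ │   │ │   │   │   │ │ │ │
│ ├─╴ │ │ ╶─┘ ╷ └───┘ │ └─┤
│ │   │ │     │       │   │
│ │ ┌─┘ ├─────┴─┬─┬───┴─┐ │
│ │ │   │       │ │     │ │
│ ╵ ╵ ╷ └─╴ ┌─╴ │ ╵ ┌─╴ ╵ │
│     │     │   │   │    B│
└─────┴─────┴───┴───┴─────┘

Directions: down, right, down, right, down, right, down, right, up, right, down, right, up, right, down, down, down, left, left, up, left, down, down, left, down, right, right, down, left, down, right, right, up, right, down, right, right, right, up, up, left, up, right, up, right, down, right, down, left, down, down, right, down, down
Counts: {'down': 20, 'right': 19, 'up': 8, 'left': 7}
Most common: down (20 times)

Solution:

┌─────────────┬─────┬─────┐
│A            │     │     │
│ ╶─┬───┬───┐ ╵ ┌─╴ │ ╶─┐ │
│↳ ↓│   │   │   │   │   │ │
│ ╷ └─┐ ╵ ╷ └───┘ ┌─┴─╴ │ │
│ │↳ ↓│   │       │     │ │
│ └─┐ └─┬─┴─┬───┐ └─────┘ │
│   │↳ ↓│↱ ↓│↱ ↓│         │
├─┐ ├─┐ ╵ ╷ ╵ ╷ ├───────╴ │
│ │ │ │↳ ↑│↳ ↑│↓│         │
│ │ ╵ └─┬─┴─┐ │ │ ┌───────┤
│ │     │↓ ↰│ │↓│ │       │
│ ├───╴ │ ╷ └─┘ │ ╵ ┌───┐ │
│ │     │↓│↑ ← ↲│   │↱ ↓│ │
│ │ ┌─┬─┘ ├─────┘ ┌─┘ ╷ └─┤
│ │ │ │↓ ↲│       │↱ ↑│↳ ↓│
│ │ │ │ ╶─┴─┐ ╶───┤ ╶─┼─╴ │
│ │ │ │↳ → ↓│     │↑ ↰│↓ ↲│
│ │ ╵ ├─┬─╴ ├───┐ └─┐ │ ╷ │
│ │   │ │↓ ↲│↱ ↓│   │↑│↓│ │
│ ├─╴ │ │ ╶─┘ ╷ └───┘ │ └─┤
│ │   │ │↳ → ↑│↳ → → ↑│↳ ↓│
│ │ ┌─┘ ├─────┴─┬─┬───┴─┐ │
│ │ │   │       │ │     │↓│
│ ╵ ╵ ╷ └─╴ ┌─╴ │ ╵ ┌─╴ ╵ │
│     │     │   │   │    B│
└─────┴─────┴───┴───┴─────┘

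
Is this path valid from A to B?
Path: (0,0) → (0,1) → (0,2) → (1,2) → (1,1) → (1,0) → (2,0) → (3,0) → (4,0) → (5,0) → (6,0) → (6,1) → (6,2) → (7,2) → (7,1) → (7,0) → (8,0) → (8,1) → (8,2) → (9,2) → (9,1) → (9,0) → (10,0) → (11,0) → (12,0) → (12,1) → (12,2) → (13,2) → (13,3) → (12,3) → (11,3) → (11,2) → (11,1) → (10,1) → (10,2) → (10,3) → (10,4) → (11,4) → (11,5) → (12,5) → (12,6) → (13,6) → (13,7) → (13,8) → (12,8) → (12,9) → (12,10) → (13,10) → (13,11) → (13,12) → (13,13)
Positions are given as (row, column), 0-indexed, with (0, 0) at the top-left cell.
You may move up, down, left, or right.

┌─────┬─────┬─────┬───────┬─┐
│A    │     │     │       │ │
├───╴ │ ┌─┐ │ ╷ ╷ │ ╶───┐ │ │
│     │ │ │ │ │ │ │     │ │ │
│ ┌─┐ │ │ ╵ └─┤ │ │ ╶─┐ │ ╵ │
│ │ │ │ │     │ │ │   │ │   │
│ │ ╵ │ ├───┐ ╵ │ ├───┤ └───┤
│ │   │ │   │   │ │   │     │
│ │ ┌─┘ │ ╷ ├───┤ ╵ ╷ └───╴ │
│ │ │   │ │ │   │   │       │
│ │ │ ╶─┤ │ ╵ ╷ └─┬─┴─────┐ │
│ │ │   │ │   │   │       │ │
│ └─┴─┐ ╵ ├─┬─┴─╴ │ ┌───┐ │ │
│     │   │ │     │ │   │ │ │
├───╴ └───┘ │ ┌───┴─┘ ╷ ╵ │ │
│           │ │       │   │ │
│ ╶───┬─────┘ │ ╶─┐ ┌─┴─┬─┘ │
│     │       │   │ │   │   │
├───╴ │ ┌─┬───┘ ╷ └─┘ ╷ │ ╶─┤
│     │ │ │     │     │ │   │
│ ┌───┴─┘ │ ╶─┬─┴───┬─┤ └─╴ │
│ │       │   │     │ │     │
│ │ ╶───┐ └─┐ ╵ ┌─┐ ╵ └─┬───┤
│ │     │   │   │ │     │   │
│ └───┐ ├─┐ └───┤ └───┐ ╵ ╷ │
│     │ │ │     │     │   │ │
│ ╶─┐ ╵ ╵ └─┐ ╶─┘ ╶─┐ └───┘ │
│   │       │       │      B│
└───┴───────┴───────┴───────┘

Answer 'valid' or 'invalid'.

Checking path validity:
Result: All consecutive moves are passable.

valid

Correct solution:

┌─────┬─────┬─────┬───────┬─┐
│A → ↓│     │     │       │ │
├───╴ │ ┌─┐ │ ╷ ╷ │ ╶───┐ │ │
│↓ ← ↲│ │ │ │ │ │ │     │ │ │
│ ┌─┐ │ │ ╵ └─┤ │ │ ╶─┐ │ ╵ │
│↓│ │ │ │     │ │ │   │ │   │
│ │ ╵ │ ├───┐ ╵ │ ├───┤ └───┤
│↓│   │ │   │   │ │   │     │
│ │ ┌─┘ │ ╷ ├───┤ ╵ ╷ └───╴ │
│↓│ │   │ │ │   │   │       │
│ │ │ ╶─┤ │ ╵ ╷ └─┬─┴─────┐ │
│↓│ │   │ │   │   │       │ │
│ └─┴─┐ ╵ ├─┬─┴─╴ │ ┌───┐ │ │
│↳ → ↓│   │ │     │ │   │ │ │
├───╴ └───┘ │ ┌───┴─┘ ╷ ╵ │ │
│↓ ← ↲      │ │       │   │ │
│ ╶───┬─────┘ │ ╶─┐ ┌─┴─┬─┘ │
│↳ → ↓│       │   │ │   │   │
├───╴ │ ┌─┬───┘ ╷ └─┘ ╷ │ ╶─┤
│↓ ← ↲│ │ │     │     │ │   │
│ ┌───┴─┘ │ ╶─┬─┴───┬─┤ └─╴ │
│↓│↱ → → ↓│   │     │ │     │
│ │ ╶───┐ └─┐ ╵ ┌─┐ ╵ └─┬───┤
│↓│↑ ← ↰│↳ ↓│   │ │     │   │
│ └───┐ ├─┐ └───┤ └───┐ ╵ ╷ │
│↳ → ↓│↑│ │↳ ↓  │↱ → ↓│   │ │
│ ╶─┐ ╵ ╵ └─┐ ╶─┘ ╶─┐ └───┘ │
│   │↳ ↑    │↳ → ↑  │↳ → → B│
└───┴───────┴───────┴───────┘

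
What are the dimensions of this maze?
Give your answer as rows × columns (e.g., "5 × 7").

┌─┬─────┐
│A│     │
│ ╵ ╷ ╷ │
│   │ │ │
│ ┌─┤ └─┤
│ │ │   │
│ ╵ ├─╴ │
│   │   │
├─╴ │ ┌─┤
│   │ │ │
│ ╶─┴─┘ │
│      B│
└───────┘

Counting the maze dimensions:
Rows (vertical): 6
Columns (horizontal): 4
Dimensions: 6 × 4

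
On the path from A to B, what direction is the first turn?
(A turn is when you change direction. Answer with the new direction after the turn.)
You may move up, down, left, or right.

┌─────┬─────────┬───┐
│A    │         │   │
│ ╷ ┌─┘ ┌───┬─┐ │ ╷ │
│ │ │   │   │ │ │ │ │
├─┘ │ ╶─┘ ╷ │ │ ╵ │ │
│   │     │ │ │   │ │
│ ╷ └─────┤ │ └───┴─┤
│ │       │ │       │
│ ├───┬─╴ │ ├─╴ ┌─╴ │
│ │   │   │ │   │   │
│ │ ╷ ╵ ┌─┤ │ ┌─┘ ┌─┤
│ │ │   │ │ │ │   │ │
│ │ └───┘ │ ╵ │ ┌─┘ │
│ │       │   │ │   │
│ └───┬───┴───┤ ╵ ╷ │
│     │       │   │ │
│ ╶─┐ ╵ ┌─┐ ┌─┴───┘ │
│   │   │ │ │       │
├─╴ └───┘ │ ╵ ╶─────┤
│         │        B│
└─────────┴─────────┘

Directions: right, down, down, left, down, down, down, down, down, right, right, down, right, up, right, right, down, down, right, right, right, right
First turn direction: down

Solution:

┌─────┬─────────┬───┐
│A ↓  │         │   │
│ ╷ ┌─┘ ┌───┬─┐ │ ╷ │
│ │↓│   │   │ │ │ │ │
├─┘ │ ╶─┘ ╷ │ │ ╵ │ │
│↓ ↲│     │ │ │   │ │
│ ╷ └─────┤ │ └───┴─┤
│↓│       │ │       │
│ ├───┬─╴ │ ├─╴ ┌─╴ │
│↓│   │   │ │   │   │
│ │ ╷ ╵ ┌─┤ │ ┌─┘ ┌─┤
│↓│ │   │ │ │ │   │ │
│ │ └───┘ │ ╵ │ ┌─┘ │
│↓│       │   │ │   │
│ └───┬───┴───┤ ╵ ╷ │
│↳ → ↓│↱ → ↓  │   │ │
│ ╶─┐ ╵ ┌─┐ ┌─┴───┘ │
│   │↳ ↑│ │↓│       │
├─╴ └───┘ │ ╵ ╶─────┤
│         │↳ → → → B│
└─────────┴─────────┘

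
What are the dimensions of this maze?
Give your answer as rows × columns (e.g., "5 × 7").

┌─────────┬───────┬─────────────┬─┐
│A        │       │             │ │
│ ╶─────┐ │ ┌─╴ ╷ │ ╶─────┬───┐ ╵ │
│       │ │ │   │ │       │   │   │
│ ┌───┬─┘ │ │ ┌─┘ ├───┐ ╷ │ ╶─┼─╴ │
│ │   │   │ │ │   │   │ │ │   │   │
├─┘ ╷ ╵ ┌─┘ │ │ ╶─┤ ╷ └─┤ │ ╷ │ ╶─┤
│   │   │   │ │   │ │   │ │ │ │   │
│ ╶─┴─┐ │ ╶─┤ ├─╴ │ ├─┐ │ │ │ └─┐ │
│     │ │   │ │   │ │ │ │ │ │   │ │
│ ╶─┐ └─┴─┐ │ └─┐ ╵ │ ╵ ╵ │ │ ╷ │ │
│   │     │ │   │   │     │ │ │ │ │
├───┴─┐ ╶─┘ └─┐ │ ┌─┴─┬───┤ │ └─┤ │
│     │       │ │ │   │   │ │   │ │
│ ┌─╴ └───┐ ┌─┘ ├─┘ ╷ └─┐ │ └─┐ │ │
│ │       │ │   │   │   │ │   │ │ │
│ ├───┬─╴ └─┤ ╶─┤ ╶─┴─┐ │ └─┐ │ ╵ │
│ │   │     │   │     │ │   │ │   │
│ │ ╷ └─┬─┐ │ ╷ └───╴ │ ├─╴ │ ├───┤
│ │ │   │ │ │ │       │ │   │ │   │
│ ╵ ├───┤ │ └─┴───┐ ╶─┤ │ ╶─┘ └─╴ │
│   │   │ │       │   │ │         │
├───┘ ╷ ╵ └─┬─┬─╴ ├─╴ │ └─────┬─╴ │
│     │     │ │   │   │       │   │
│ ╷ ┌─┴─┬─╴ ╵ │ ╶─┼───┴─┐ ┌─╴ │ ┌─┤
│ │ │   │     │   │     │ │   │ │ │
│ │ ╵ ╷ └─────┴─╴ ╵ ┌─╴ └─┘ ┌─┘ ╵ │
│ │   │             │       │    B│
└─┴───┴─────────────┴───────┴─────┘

Counting the maze dimensions:
Rows (vertical): 14
Columns (horizontal): 17
Dimensions: 14 × 17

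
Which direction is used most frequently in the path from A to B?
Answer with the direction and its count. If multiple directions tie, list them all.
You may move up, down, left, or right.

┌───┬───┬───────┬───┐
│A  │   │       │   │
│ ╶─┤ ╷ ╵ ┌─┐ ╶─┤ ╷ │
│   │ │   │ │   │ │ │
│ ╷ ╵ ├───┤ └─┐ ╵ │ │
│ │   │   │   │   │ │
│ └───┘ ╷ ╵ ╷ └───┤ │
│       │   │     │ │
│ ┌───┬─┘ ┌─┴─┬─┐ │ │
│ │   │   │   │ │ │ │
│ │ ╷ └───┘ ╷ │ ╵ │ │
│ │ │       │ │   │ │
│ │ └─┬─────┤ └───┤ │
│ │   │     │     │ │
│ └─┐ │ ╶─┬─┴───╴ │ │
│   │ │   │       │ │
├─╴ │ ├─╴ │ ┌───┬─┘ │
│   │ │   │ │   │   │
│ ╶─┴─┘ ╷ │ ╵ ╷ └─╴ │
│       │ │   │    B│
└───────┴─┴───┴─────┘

Directions: down, right, down, right, up, up, right, down, right, up, right, right, down, right, down, right, up, up, right, down, down, down, down, down, down, down, down, down
Counts: {'down': 14, 'right': 9, 'up': 5}
Most common: down (14 times)

Solution:

┌───┬───┬───────┬───┐
│A  │↱ ↓│↱ → ↓  │↱ ↓│
│ ╶─┤ ╷ ╵ ┌─┐ ╶─┤ ╷ │
│↳ ↓│↑│↳ ↑│ │↳ ↓│↑│↓│
│ ╷ ╵ ├───┤ └─┐ ╵ │ │
│ │↳ ↑│   │   │↳ ↑│↓│
│ └───┘ ╷ ╵ ╷ └───┤ │
│       │   │     │↓│
│ ┌───┬─┘ ┌─┴─┬─┐ │ │
│ │   │   │   │ │ │↓│
│ │ ╷ └───┘ ╷ │ ╵ │ │
│ │ │       │ │   │↓│
│ │ └─┬─────┤ └───┤ │
│ │   │     │     │↓│
│ └─┐ │ ╶─┬─┴───╴ │ │
│   │ │   │       │↓│
├─╴ │ ├─╴ │ ┌───┬─┘ │
│   │ │   │ │   │  ↓│
│ ╶─┴─┘ ╷ │ ╵ ╷ └─╴ │
│       │ │   │    B│
└───────┴─┴───┴─────┘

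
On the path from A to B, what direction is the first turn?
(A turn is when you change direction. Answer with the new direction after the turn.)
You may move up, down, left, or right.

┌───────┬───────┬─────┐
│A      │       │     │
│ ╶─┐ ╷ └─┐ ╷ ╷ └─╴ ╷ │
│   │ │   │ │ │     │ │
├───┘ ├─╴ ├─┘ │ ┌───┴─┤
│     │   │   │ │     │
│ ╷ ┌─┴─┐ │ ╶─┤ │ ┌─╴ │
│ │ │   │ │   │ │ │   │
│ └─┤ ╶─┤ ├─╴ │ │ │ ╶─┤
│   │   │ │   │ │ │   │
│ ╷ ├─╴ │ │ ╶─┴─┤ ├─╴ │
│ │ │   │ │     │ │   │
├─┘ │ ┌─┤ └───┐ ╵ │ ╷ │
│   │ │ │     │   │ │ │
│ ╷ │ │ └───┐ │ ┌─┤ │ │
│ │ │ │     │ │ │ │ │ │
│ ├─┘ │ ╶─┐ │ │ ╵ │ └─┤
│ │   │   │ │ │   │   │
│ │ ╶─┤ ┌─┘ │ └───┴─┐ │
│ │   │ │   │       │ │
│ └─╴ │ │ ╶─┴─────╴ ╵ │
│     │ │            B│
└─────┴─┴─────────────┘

Directions: right, right, right, down, right, down, down, down, down, down, right, right, down, down, down, right, right, right, down, right
First turn direction: down

Solution:

┌───────┬───────┬─────┐
│A → → ↓│       │     │
│ ╶─┐ ╷ └─┐ ╷ ╷ └─╴ ╷ │
│   │ │↳ ↓│ │ │     │ │
├───┘ ├─╴ ├─┘ │ ┌───┴─┤
│     │  ↓│   │ │     │
│ ╷ ┌─┴─┐ │ ╶─┤ │ ┌─╴ │
│ │ │   │↓│   │ │ │   │
│ └─┤ ╶─┤ ├─╴ │ │ │ ╶─┤
│   │   │↓│   │ │ │   │
│ ╷ ├─╴ │ │ ╶─┴─┤ ├─╴ │
│ │ │   │↓│     │ │   │
├─┘ │ ┌─┤ └───┐ ╵ │ ╷ │
│   │ │ │↳ → ↓│   │ │ │
│ ╷ │ │ └───┐ │ ┌─┤ │ │
│ │ │ │     │↓│ │ │ │ │
│ ├─┘ │ ╶─┐ │ │ ╵ │ └─┤
│ │   │   │ │↓│   │   │
│ │ ╶─┤ ┌─┘ │ └───┴─┐ │
│ │   │ │   │↳ → → ↓│ │
│ └─╴ │ │ ╶─┴─────╴ ╵ │
│     │ │          ↳ B│
└─────┴─┴─────────────┘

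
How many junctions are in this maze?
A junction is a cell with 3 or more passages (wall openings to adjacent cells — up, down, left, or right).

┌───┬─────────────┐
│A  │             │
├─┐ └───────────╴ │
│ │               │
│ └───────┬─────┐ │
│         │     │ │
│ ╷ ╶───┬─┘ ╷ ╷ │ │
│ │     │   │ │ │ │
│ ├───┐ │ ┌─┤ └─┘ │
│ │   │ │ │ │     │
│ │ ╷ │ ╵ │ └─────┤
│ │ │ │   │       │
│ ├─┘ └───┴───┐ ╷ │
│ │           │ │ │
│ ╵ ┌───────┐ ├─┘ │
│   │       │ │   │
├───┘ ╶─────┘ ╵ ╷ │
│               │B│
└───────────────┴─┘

Checking each cell for number of passages:

Junctions found (3+ passages):
  (1, 8): 3 passages
  (2, 0): 3 passages
  (2, 1): 3 passages
  (2, 6): 3 passages
  (5, 7): 3 passages
  (6, 2): 3 passages
  (7, 8): 3 passages
  (8, 2): 3 passages
  (8, 6): 3 passages
Total junctions: 9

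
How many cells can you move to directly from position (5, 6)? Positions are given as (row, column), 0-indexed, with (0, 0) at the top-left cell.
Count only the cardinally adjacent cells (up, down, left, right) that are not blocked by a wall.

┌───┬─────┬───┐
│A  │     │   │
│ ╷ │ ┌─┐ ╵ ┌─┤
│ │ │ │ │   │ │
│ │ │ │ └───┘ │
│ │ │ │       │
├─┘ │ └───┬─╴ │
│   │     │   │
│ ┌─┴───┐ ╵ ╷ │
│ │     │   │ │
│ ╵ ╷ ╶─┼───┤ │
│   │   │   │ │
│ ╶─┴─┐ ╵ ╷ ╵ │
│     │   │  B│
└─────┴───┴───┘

Checking passable neighbors of (5, 6):
Neighbors: (4, 6), (6, 6)
Count: 2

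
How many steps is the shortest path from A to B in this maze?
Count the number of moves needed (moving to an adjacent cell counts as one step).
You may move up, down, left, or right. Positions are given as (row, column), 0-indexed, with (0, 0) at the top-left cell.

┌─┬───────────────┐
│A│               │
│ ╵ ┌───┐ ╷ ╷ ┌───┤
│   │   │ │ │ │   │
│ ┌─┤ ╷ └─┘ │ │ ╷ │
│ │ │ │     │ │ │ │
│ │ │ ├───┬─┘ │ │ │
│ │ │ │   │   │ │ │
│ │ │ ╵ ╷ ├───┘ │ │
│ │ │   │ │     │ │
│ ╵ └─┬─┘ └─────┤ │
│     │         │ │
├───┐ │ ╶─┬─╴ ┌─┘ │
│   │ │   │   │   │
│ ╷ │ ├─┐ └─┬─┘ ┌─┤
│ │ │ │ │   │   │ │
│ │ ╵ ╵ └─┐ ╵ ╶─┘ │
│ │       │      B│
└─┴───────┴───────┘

Using BFS to find shortest path:
Start: (0, 0), End: (8, 8)
Path found:
(0,0) → (1,0) → (1,1) → (0,1) → (0,2) → (0,3) → (0,4) → (0,5) → (1,5) → (2,5) → (2,4) → (2,3) → (1,3) → (1,2) → (2,2) → (3,2) → (4,2) → (4,3) → (3,3) → (3,4) → (4,4) → (5,4) → (5,3) → (6,3) → (6,4) → (7,4) → (7,5) → (8,5) → (8,6) → (8,7) → (8,8)
Number of steps: 30

Solution:

┌─┬───────────────┐
│A│↱ → → → ↓      │
│ ╵ ┌───┐ ╷ ╷ ┌───┤
│↳ ↑│↓ ↰│ │↓│ │   │
│ ┌─┤ ╷ └─┘ │ │ ╷ │
│ │ │↓│↑ ← ↲│ │ │ │
│ │ │ ├───┬─┘ │ │ │
│ │ │↓│↱ ↓│   │ │ │
│ │ │ ╵ ╷ ├───┘ │ │
│ │ │↳ ↑│↓│     │ │
│ ╵ └─┬─┘ └─────┤ │
│     │↓ ↲      │ │
├───┐ │ ╶─┬─╴ ┌─┘ │
│   │ │↳ ↓│   │   │
│ ╷ │ ├─┐ └─┬─┘ ┌─┤
│ │ │ │ │↳ ↓│   │ │
│ │ ╵ ╵ └─┐ ╵ ╶─┘ │
│ │       │↳ → → B│
└─┴───────┴───────┘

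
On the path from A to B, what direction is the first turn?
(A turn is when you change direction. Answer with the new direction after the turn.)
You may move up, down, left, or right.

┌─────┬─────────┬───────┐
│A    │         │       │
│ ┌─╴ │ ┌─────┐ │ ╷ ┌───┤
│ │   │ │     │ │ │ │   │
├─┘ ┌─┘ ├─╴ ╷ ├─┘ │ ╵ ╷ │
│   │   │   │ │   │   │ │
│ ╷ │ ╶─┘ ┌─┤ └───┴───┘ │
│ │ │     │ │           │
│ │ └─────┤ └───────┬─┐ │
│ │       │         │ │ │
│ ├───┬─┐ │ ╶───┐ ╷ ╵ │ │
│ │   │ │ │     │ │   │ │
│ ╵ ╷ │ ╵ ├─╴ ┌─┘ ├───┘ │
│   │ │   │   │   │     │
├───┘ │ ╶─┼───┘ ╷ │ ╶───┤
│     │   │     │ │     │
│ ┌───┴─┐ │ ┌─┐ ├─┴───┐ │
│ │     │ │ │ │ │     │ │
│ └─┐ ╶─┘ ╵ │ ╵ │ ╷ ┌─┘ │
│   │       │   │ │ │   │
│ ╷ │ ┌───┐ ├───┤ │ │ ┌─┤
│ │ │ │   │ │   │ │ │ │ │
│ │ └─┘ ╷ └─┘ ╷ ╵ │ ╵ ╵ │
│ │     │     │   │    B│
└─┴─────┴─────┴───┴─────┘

Directions: right, right, down, left, down, left, down, down, down, down, right, up, right, down, down, left, left, down, down, right, down, down, right, right, up, right, down, right, right, up, right, down, right, up, up, up, right, down, down, down, right, right
First turn direction: down

Solution:

┌─────┬─────────┬───────┐
│A → ↓│         │       │
│ ┌─╴ │ ┌─────┐ │ ╷ ┌───┤
│ │↓ ↲│ │     │ │ │ │   │
├─┘ ┌─┘ ├─╴ ╷ ├─┘ │ ╵ ╷ │
│↓ ↲│   │   │ │   │   │ │
│ ╷ │ ╶─┘ ┌─┤ └───┴───┘ │
│↓│ │     │ │           │
│ │ └─────┤ └───────┬─┐ │
│↓│       │         │ │ │
│ ├───┬─┐ │ ╶───┐ ╷ ╵ │ │
│↓│↱ ↓│ │ │     │ │   │ │
│ ╵ ╷ │ ╵ ├─╴ ┌─┘ ├───┘ │
│↳ ↑│↓│   │   │   │     │
├───┘ │ ╶─┼───┘ ╷ │ ╶───┤
│↓ ← ↲│   │     │ │     │
│ ┌───┴─┐ │ ┌─┐ ├─┴───┐ │
│↓│     │ │ │ │ │↱ ↓  │ │
│ └─┐ ╶─┘ ╵ │ ╵ │ ╷ ┌─┘ │
│↳ ↓│       │   │↑│↓│   │
│ ╷ │ ┌───┐ ├───┤ │ │ ┌─┤
│ │↓│ │↱ ↓│ │↱ ↓│↑│↓│ │ │
│ │ └─┘ ╷ └─┘ ╷ ╵ │ ╵ ╵ │
│ │↳ → ↑│↳ → ↑│↳ ↑│↳ → B│
└─┴─────┴─────┴───┴─────┘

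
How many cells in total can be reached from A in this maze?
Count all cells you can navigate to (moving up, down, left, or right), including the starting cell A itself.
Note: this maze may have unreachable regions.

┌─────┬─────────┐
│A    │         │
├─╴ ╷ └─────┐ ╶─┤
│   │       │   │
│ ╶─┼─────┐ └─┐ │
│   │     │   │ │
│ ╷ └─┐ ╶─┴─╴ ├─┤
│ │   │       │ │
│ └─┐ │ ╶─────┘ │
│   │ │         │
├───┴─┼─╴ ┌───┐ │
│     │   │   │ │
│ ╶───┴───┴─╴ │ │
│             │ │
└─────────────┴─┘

Using BFS/flood-fill to find all reachable cells from A:
Maze size: 7 × 8 = 56 total cells
20 cell(s) are walled off and cannot be reached from A.
Reachable cells: 36

Reachable region (· marks reachable cells):

┌─────┬─────────┐
│A · ·│         │
├─╴ ╷ └─────┐ ╶─┤
│· ·│· · · ·│   │
│ ╶─┼─────┐ └─┐ │
│· ·│· · ·│· ·│ │
│ ╷ └─┐ ╶─┴─╴ ├─┤
│·│· ·│· · · ·│·│
│ └─┐ │ ╶─────┘ │
│· ·│·│· · · · ·│
├───┴─┼─╴ ┌───┐ │
│     │· ·│   │·│
│ ╶───┴───┴─╴ │ │
│             │·│
└─────────────┴─┘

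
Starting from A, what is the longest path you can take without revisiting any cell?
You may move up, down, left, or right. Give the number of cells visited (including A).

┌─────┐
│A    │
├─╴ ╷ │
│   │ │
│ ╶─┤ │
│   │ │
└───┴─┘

Finding longest simple path using DFS:
Start: (0, 0)
Longest path visits 6 cells
Path: A → right → down → left → down → right

Solution:

┌─────┐
│A ↓  │
├─╴ ╷ │
│↓ ↲│ │
│ ╶─┤ │
│↳ B│ │
└───┴─┘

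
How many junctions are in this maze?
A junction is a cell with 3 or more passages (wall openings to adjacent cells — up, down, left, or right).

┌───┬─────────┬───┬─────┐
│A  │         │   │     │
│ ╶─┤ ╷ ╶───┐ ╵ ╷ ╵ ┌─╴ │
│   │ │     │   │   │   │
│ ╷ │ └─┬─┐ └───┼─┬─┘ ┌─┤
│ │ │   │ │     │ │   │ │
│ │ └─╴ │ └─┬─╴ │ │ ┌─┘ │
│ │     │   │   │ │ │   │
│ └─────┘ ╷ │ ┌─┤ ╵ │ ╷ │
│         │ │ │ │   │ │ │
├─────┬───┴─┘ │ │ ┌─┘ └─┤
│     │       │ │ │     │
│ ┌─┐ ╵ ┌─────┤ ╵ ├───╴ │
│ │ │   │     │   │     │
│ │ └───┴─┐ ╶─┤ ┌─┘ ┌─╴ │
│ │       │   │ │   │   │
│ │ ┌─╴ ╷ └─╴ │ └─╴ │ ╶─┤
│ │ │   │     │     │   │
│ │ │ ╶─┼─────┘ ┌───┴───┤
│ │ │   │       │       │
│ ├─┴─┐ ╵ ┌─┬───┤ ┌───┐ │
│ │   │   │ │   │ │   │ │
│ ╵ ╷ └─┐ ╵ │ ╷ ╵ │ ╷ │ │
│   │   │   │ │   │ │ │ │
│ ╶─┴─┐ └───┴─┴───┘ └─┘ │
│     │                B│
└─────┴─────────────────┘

Checking each cell for number of passages:

Junctions found (3+ passages):
  (0, 3): 3 passages
  (1, 0): 3 passages
  (3, 4): 3 passages
  (3, 11): 3 passages
  (4, 8): 3 passages
  (5, 10): 3 passages
  (6, 5): 3 passages
  (6, 7): 3 passages
  (6, 11): 3 passages
  (7, 1): 3 passages
  (7, 3): 3 passages
  (7, 9): 3 passages
  (8, 7): 3 passages
  (10, 4): 3 passages
  (11, 0): 3 passages
  (12, 9): 3 passages
Total junctions: 16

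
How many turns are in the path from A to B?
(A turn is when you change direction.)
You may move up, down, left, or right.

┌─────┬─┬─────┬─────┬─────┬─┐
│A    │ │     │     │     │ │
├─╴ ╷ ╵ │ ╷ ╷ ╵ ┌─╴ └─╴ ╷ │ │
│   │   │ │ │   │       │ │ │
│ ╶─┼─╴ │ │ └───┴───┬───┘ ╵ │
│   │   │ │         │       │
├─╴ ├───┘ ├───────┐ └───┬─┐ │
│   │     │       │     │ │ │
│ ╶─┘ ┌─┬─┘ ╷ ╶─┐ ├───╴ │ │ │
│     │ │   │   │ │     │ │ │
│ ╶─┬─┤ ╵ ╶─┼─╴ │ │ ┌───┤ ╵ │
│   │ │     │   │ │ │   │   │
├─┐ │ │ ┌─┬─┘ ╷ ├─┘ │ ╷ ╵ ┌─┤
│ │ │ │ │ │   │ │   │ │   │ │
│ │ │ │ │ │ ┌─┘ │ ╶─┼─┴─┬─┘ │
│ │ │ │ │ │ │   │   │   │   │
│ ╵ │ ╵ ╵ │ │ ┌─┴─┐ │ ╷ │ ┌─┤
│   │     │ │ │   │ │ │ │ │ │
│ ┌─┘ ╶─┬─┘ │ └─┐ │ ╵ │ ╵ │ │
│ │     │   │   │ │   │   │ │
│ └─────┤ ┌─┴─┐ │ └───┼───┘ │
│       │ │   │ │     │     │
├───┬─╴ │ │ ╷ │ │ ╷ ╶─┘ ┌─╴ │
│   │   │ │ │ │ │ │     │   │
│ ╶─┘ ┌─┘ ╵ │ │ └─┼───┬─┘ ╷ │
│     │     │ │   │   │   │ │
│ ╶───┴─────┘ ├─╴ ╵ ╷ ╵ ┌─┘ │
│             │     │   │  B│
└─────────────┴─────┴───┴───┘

Directions: right, down, left, down, right, down, left, down, down, right, down, down, down, left, down, down, right, right, right, down, left, down, left, left, down, right, right, right, right, right, right, up, up, up, left, down, down, left, up, up, up, right, up, up, up, right, up, right, down, down, left, down, down, right, down, down, down, right, down, right, up, right, down, right, up, right, up, right, down, down
Number of turns: 45

Solution:

┌─────┬─┬─────┬─────┬─────┬─┐
│A ↓  │ │     │     │     │ │
├─╴ ╷ ╵ │ ╷ ╷ ╵ ┌─╴ └─╴ ╷ │ │
│↓ ↲│   │ │ │   │       │ │ │
│ ╶─┼─╴ │ │ └───┴───┬───┘ ╵ │
│↳ ↓│   │ │         │       │
├─╴ ├───┘ ├───────┐ └───┬─┐ │
│↓ ↲│     │       │     │ │ │
│ ╶─┘ ┌─┬─┘ ╷ ╶─┐ ├───╴ │ │ │
│↓    │ │   │   │ │     │ │ │
│ ╶─┬─┤ ╵ ╶─┼─╴ │ │ ┌───┤ ╵ │
│↳ ↓│ │     │↱ ↓│ │ │   │   │
├─┐ │ │ ┌─┬─┘ ╷ ├─┘ │ ╷ ╵ ┌─┤
│ │↓│ │ │ │↱ ↑│↓│   │ │   │ │
│ │ │ │ │ │ ┌─┘ │ ╶─┼─┴─┬─┘ │
│ │↓│ │ │ │↑│↓ ↲│   │   │   │
│ ╵ │ ╵ ╵ │ │ ┌─┴─┐ │ ╷ │ ┌─┤
│↓ ↲│     │↑│↓│   │ │ │ │ │ │
│ ┌─┘ ╶─┬─┘ │ └─┐ │ ╵ │ ╵ │ │
│↓│     │↱ ↑│↳ ↓│ │   │   │ │
│ └─────┤ ┌─┴─┐ │ └───┼───┘ │
│↳ → → ↓│↑│↓ ↰│↓│     │     │
├───┬─╴ │ │ ╷ │ │ ╷ ╶─┘ ┌─╴ │
│   │↓ ↲│↑│↓│↑│↓│ │     │↱ ↓│
│ ╶─┘ ┌─┘ ╵ │ │ └─┼───┬─┘ ╷ │
│↓ ← ↲│  ↑ ↲│↑│↳ ↓│↱ ↓│↱ ↑│↓│
│ ╶───┴─────┘ ├─╴ ╵ ╷ ╵ ┌─┘ │
│↳ → → → → → ↑│  ↳ ↑│↳ ↑│  B│
└─────────────┴─────┴───┴───┘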